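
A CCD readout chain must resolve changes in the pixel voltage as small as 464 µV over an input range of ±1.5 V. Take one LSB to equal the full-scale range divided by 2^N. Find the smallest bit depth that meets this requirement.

13 bits

The full-scale span is 1.5 − (-1.5) = 3 V.
Levels needed ≥ 3/464 µV = 6466. 2^13 = 8192 suffices, so N_min = 13.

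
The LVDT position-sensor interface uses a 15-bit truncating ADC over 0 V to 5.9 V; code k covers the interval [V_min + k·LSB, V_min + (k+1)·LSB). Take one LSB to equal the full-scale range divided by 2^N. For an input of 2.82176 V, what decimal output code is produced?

V_FS = 5.9 V. LSB = 5.9 V / 2^15 ≈ 180.1 µV.
code = ⌊(V_in − V_min)/LSB⌋ = ⌊(V_in − V_min) × 2^15 / range⌋
     = ⌊(2.82176 − (0)) × 32768 / 5.9⌋ = ⌊2.82176 × 32768/5.9⌋
     = ⌊15671.768⌋ = 15671.

15671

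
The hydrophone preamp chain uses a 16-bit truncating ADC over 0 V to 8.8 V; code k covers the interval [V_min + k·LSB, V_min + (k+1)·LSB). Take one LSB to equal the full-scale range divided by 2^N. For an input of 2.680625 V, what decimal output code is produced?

Full-scale range = 8.8 V. LSB = 8.8 V / 2^16 ≈ 134.3 µV.
code = ⌊(V_in − V_min)/LSB⌋ = ⌊(V_in − V_min) × 2^16 / range⌋
     = ⌊(2.680625 − (0)) × 65536 / 8.8⌋ = ⌊2.680625 × 65536/8.8⌋
     = ⌊19963.345⌋ = 19963.

19963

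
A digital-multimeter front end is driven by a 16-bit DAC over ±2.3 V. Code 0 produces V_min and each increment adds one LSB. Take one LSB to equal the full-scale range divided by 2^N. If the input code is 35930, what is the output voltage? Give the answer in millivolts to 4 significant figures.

Span: 2.3 V − (-2.3 V) = 4.6 V. LSB = 4.6 V / 2^16.
V_out = V_min + code × LSB = -2.3 V + 35930 × 4.6 V / 65536
      = -2.3 + 2.52194 = 0.221942 V.

221.9 mV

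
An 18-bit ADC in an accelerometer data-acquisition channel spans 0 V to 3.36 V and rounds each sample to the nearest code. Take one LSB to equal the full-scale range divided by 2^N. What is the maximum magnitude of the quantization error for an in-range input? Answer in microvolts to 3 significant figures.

6.41 µV

Span = 3.36 V.
LSB = 3.36 V / 2^18 = 12.817 µV.
Worst-case error for round-to-nearest is half an LSB: 6.41 µV.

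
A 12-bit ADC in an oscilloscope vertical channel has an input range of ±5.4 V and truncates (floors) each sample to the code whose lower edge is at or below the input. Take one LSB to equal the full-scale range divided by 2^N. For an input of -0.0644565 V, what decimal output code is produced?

The full-scale span is 5.4 − (-5.4) = 10.8 V. LSB = 10.8 V / 2^12 ≈ 2.637 mV.
V_in − V_min = -0.0644565 − (-5.4) = 5.3355435 V.
Divide by LSB: 5.3355435 × 4096/10.8 = 2023.5543.
Truncating gives code 2023.

2023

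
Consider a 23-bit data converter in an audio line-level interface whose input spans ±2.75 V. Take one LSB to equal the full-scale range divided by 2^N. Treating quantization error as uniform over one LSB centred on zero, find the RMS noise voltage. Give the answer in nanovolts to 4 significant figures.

189.3 nV

Range = 2.75 − (-2.75) = 5.5 V.
Step size = 5.5/8388608 V = 0.655651 µV.
RMS of a uniform error over width LSB is LSB/√12 = 189.3 nV.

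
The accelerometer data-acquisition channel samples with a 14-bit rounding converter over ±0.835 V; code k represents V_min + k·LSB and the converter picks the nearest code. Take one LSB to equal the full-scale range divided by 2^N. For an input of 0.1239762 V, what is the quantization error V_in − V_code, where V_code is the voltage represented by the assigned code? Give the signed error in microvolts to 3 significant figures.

Full-scale range = 0.835 V − (-0.835 V) = 1.67 V. LSB = 1.67 V / 2^14 ≈ 101.9 µV.
(0.1239762 − (-0.835)) / LSB = 0.9589762 × 16384/1.67 = 9408.3030. Nearest integer: k = 9408.
Reconstructed level: -0.835 + 9408 × 1.67/16384 V = 0.12394531250 V.
Error = V_in − V_code = 0.1239762 − (0.12394531250) = +30.9 µV.

+30.9 µV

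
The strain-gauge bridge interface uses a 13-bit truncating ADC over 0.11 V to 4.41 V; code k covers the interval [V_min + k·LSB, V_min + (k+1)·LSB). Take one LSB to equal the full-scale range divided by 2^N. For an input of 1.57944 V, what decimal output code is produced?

2799

The full-scale span is 4.41 − (0.11) = 4.3 V. LSB = 4.3 V / 2^13 ≈ 0.5249 mV.
(V_in − V_min) × 2^13/range = (1.57944 − (0.11)) × 8192/4.3 = 2799.454.
Floor → code = 2799.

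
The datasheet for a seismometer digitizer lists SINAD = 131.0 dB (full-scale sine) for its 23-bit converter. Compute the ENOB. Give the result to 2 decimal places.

Inverting SNR = 6.02 N + 1.76: N_eff = (131.0 − 1.76)/6.02 = 21.4684.

21.47 bits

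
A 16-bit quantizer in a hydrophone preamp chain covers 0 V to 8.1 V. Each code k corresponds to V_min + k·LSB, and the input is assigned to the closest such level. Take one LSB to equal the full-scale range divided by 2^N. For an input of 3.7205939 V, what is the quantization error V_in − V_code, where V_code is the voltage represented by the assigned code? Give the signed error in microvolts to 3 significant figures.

Range is 8.1 V. LSB = 8.1 V / 2^16 ≈ 123.6 µV.
Position in LSBs: (3.7205939 − (0)) × 65536/8.1 = 30102.8200; rounding gives k = 30103.
Reconstructed level: 0 + 30103 × 8.1/65536 V = 3.7206161499 V.
e = 3.7205939 − (3.7206161499) = −22.2 µV.

−22.2 µV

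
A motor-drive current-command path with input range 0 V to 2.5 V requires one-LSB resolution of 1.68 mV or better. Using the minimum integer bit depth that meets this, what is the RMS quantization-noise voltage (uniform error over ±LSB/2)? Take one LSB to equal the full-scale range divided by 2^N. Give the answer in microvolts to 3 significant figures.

Range is 2.5 V.
Need 2^N ≥ 2.5 V / 1.68 mV = 1488 → N_min = 11.
LSB = 2.5 V / 2^11 = 1.2207 mV.
RMS noise = LSB/√12 = 352 µV.

352 µV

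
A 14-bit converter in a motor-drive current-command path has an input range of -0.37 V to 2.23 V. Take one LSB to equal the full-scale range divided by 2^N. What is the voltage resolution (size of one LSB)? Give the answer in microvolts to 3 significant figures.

Range = 2.23 − (-0.37) = 2.6 V.
Number of codes = 2^14 = 16384.
One LSB is 2.6 V / 16384 = 159 µV.

159 µV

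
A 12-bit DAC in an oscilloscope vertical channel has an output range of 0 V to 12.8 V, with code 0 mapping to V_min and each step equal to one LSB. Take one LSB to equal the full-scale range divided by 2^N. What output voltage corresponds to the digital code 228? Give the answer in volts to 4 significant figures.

V_FS = 12.8 V. LSB = 12.8 V / 2^12.
Output = V_min + (228/4096) × range = 0 + 0.0556641 × 12.8 V
      = 0 V + 0.712500 V = 0.712500 V.

0.7125 V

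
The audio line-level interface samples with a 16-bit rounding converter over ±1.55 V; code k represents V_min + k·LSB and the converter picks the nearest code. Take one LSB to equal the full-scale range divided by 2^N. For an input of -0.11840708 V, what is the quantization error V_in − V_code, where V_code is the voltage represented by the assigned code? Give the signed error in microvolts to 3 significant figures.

Range = 1.55 − (-1.55) = 3.1 V. LSB = 3.1 V / 2^16 ≈ 47.30 µV.
(-0.11840708 − (-1.55)) / LSB = 1.43159292 × 65536/3.1 = 30264.7979. Nearest integer: k = 30265.
V_code = -1.55 + (30265/65536) × 3.1 = -0.11839752197 V.
Error = V_in − V_code = -0.11840708 − (-0.11839752197) = −9.56 µV.

−9.56 µV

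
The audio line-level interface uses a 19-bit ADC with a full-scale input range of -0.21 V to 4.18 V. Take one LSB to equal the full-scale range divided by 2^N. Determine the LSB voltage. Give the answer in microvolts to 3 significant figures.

Range = 4.18 − (-0.21) = 4.39 V.
There are 2^19 = 524288 steps.
LSB = 4.39 V / 2^19 = 8.37 µV.

8.37 µV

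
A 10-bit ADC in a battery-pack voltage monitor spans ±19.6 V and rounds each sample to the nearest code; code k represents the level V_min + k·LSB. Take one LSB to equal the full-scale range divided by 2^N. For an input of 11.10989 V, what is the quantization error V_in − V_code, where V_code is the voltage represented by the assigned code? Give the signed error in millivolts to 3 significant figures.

+8.33 mV

Full-scale range = 19.6 V − (-19.6 V) = 39.2 V. LSB = 39.2 V / 2^10 ≈ 38.28 mV.
(V_in − V_min)/LSB = (11.10989 − (-19.6)) × 1024/39.2 = 802.2175 → nearest code k = 802.
V_code = V_min + k × range/2^10 = -19.6 + 802 × 39.2/1024 = 11.10156250 V.
e = 11.10989 − (11.10156250) = +8.33 mV.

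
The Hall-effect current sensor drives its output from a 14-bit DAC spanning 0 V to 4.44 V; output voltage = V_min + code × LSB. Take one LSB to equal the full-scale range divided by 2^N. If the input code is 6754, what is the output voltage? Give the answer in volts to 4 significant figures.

1.830 V

Span = 4.44 V. LSB = 4.44 V / 2^14.
Output = V_min + (6754/16384) × range = 0 + 0.412231 × 4.44 V
      = 0 V + 1.83031 V = 1.83031 V.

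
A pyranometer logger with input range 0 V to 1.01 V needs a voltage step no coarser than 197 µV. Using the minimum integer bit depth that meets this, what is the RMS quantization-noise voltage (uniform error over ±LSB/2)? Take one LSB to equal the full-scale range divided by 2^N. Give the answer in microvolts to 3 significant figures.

35.6 µV

Full-scale range = 1.01 V.
Need 2^N ≥ 1.01 V / 197 µV = 5127 → N_min = 13.
LSB = 1.01 V / 2^13 = 123.29 µV.
V_rms = LSB/√12 = 35.6 µV.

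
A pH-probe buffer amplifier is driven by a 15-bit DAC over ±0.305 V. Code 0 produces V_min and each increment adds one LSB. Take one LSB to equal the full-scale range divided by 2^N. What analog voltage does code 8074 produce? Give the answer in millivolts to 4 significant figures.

-154.7 mV

The full-scale span is 0.305 − (-0.305) = 0.61 V. LSB = 0.61 V / 2^15.
Output = V_min + (8074/32768) × range = -0.305 + 0.246399 × 0.61 V
      = -0.305 + 0.150303 = -0.154697 V.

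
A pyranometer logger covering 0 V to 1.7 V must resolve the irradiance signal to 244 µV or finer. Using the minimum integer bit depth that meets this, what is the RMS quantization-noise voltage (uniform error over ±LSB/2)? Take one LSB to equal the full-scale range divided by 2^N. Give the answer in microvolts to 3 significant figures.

Full-scale range = 1.7 V.
Required number of levels: 1.7/244 µV = 6967.2; smallest N with 2^N ≥ that is 13.
LSB = 1.7 V / 2^13 = 207.52 µV.
RMS noise = LSB/√12 = 59.9 µV.

59.9 µV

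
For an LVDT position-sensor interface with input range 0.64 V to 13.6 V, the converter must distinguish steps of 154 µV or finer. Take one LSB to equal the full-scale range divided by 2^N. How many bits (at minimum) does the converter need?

Span: 13.6 V − (0.64 V) = 12.96 V.
Levels needed ≥ 12.96/154 µV = 84160. 2^17 = 131072 suffices, so N_min = 17.

17 bits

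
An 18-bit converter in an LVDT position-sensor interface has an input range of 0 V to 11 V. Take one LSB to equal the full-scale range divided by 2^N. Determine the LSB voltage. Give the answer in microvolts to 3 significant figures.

42.0 µV

Range is 11 V.
There are 2^18 = 262144 steps.
Step size = 11/262144 V = 42.0 µV.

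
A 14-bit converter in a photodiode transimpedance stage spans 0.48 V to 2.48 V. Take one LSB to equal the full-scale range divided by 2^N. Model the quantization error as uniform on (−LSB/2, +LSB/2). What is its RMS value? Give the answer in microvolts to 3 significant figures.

The full-scale span is 2.48 − (0.48) = 2 V.
LSB = 2 V / 2^14 = 122.07 µV.
For a uniform distribution on [−LSB/2, +LSB/2], V_rms = LSB/√12 = 122.07 µV/3.4641 = 35.2 µV.

35.2 µV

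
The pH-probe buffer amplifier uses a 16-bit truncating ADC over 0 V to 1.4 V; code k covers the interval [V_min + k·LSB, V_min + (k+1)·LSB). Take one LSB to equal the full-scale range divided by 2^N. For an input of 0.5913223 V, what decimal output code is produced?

27680

Full-scale range = 1.4 V. LSB = 1.4 V / 2^16 ≈ 21.36 µV.
(V_in − V_min) × 2^16/range = (0.5913223 − (0)) × 65536/1.4 = 27680.642.
Floor → code = 27680.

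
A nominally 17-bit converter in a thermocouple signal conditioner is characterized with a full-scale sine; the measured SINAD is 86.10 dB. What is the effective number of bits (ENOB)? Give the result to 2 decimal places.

14.01 bits

Inverting SNR = 6.02 N + 1.76: N_eff = (86.10 − 1.76)/6.02 = 14.0100.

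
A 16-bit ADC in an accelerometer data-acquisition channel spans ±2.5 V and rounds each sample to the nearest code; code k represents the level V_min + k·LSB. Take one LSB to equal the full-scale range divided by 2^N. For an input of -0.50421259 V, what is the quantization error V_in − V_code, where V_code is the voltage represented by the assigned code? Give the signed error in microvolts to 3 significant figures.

+14.1 µV

Range = 2.5 − (-2.5) = 5 V. LSB = 5 V / 2^16 ≈ 76.29 µV.
(-0.50421259 − (-2.5)) / LSB = 1.99578741 × 65536/5 = 26159.1847. Nearest integer: k = 26159.
V_code = V_min + k × range/2^16 = -2.5 + 26159 × 5/65536 = -0.50422668457 V.
V_in − V_code = -0.50421259 − (-0.50422668457) = +14.1 µV.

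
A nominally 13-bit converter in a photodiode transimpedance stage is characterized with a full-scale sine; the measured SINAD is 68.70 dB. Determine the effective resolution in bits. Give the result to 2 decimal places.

Inverting SNR = 6.02 N + 1.76: N_eff = (68.70 − 1.76)/6.02 = 11.1196.

11.12 bits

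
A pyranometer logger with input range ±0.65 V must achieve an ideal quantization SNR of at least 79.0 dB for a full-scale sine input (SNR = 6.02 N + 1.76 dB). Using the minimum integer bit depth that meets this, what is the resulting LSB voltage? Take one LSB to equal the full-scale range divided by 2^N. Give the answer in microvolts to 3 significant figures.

Full-scale range = 0.65 V − (-0.65 V) = 1.3 V.
6.02 N + 1.76 ≥ 79.0 gives N ≥ 12.831, so the minimum integer is 13.
One LSB is 1.3 V / 8192 = 159 µV.

159 µV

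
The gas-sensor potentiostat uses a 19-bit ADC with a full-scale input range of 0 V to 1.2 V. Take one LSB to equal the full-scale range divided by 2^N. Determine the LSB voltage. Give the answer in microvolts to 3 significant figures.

2.29 µV

Span = 1.2 V.
2^19 = 524288 levels.
One LSB is 1.2 V / 524288 = 2.29 µV.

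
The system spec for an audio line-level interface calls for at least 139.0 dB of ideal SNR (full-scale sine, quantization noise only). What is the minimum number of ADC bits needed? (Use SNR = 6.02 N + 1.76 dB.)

6.02 N + 1.76 ≥ 139.0 gives N ≥ 22.797, so the minimum integer is 23.

23 bits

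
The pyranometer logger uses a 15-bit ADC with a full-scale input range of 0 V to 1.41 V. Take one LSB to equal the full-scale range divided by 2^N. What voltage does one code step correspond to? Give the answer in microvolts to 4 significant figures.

V_FS = 1.41 V.
Number of codes = 2^15 = 32768.
Step size = 1.41/32768 V = 43.03 µV.

43.03 µV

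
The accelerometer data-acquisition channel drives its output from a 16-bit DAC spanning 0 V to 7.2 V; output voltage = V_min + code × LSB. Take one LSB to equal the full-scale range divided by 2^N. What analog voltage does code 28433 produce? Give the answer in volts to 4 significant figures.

3.124 V

Full-scale range = 7.2 V. LSB = 7.2 V / 2^16.
V_out = 0 + 28433 × (7.2/65536) V
      = 0 + 3.12374 = 3.12374 V.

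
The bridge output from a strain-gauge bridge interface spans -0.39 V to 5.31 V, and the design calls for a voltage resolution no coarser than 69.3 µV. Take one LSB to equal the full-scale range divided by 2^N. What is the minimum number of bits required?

17 bits

Range = 5.31 − (-0.39) = 5.7 V.
5.7 V / 69.3 µV = 82250. Since 2^16 = 65536 and 2^17 = 131072, N = 17.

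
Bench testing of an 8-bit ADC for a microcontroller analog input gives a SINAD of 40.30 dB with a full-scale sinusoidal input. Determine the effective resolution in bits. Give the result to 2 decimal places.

6.40 bits

ENOB = (SINAD − 1.76) / 6.02 = (40.30 − 1.76) / 6.02 = 38.54 / 6.02 = 6.4020.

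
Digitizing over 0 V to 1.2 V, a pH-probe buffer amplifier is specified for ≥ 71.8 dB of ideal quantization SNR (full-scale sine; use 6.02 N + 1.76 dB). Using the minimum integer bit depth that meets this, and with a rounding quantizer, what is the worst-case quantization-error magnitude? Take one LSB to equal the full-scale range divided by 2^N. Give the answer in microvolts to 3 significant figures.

146 µV

Full-scale range = 1.2 V.
Solving 6.02 N ≥ 71.8 − 1.76: N ≥ 11.635. Round up → N = 12.
LSB = 1.2 V / 2^12 = 292.97 µV.
Half an LSB is 146 µV.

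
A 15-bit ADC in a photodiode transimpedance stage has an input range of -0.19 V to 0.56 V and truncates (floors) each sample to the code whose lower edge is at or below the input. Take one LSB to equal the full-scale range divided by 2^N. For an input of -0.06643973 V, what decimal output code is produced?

Full-scale range = 0.56 V − (-0.19 V) = 0.75 V. LSB = 0.75 V / 2^15 ≈ 22.89 µV.
V_in − V_min = -0.06643973 − (-0.19) = 0.12356027 V.
Divide by LSB: 0.12356027 × 32768/0.75 = 5398.4306.
Truncating gives code 5398.

5398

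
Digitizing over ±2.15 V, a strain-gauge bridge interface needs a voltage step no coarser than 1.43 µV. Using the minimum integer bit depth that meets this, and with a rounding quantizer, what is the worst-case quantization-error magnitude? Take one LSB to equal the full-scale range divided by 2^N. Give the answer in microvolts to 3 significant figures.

The full-scale span is 2.15 − (-2.15) = 4.3 V.
Need 2^N ≥ 4.3 V / 1.43 µV = 3.007e6 → N_min = 22.
LSB = 4.3 V / 2^22 = 1.0252 µV.
Max error for round-to-nearest is LSB/2 = 0.513 µV.

0.513 µV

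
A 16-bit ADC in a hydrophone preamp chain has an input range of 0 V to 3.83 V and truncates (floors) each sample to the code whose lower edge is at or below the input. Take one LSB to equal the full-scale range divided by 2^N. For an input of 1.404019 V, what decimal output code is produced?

Range is 3.83 V. LSB = 3.83 V / 2^16 ≈ 58.44 µV.
V_in − V_min = 1.404019 − (0) = 1.404019 V.
Divide by LSB: 1.404019 × 65536/3.83 = 24024.4880.
Truncating gives code 24024.

24024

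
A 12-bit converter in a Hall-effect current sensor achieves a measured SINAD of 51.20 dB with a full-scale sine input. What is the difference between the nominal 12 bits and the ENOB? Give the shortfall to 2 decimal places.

3.79 bits

N_eff = (51.20 − 1.76)/6.02 = 8.2126 bits.
Lost resolution: 12 − 8.2126 = 3.7874 bits.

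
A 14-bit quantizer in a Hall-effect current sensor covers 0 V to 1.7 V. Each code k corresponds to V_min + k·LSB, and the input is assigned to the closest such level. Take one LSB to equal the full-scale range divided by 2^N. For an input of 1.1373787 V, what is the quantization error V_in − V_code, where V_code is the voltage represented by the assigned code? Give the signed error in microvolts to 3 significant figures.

Range is 1.7 V. LSB = 1.7 V / 2^14 ≈ 103.8 µV.
Position in LSBs: (1.1373787 − (0)) × 16384/1.7 = 10961.6545; rounding gives k = 10962.
Reconstructed level: 0 + 10962 × 1.7/16384 V = 1.1374145508 V.
V_in − V_code = 1.1373787 − (1.1374145508) = −35.9 µV.

−35.9 µV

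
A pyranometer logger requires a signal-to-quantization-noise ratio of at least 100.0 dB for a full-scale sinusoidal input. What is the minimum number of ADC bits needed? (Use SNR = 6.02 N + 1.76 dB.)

17 bits

6.02 N + 1.76 ≥ 100.0 gives N ≥ 16.319, so the minimum integer is 17.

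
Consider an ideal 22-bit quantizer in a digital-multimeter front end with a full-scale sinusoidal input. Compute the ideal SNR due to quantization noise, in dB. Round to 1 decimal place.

SNR = 6.02·22 + 1.76 = 134.20 dB.

134.2 dB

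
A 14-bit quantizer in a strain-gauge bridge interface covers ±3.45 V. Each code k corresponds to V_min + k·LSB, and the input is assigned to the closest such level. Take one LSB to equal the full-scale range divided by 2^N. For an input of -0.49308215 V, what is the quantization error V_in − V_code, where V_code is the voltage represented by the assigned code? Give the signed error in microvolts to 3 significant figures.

Full-scale range = 3.45 V − (-3.45 V) = 6.9 V. LSB = 6.9 V / 2^14 ≈ 421.1 µV.
Position in LSBs: (-0.49308215 − (-3.45)) × 16384/6.9 = 7021.1800; rounding gives k = 7021.
Reconstructed level: -3.45 + 7021 × 6.9/16384 V = -0.49315795898 V.
V_in − V_code = -0.49308215 − (-0.49315795898) = +75.8 µV.

+75.8 µV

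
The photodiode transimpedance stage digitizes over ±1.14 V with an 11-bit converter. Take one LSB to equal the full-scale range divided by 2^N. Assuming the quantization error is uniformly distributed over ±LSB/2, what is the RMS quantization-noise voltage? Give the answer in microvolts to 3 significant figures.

321 µV

The full-scale span is 1.14 − (-1.14) = 2.28 V.
Step size = 2.28/2048 V = 1.1133 mV.
σ_q = LSB/√12 = 1.1133 mV/3.4641 = 321 µV.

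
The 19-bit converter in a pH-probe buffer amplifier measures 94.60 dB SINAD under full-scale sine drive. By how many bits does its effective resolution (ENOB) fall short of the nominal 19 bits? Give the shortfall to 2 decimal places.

3.58 bits

N_eff = (94.60 − 1.76)/6.02 = 15.4219 bits.
Lost resolution: 19 − 15.4219 = 3.5781 bits.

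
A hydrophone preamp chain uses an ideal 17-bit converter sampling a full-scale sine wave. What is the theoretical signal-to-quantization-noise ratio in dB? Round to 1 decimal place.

For an ideal N-bit converter with full-scale sine input, SNR = 6.02 N + 1.76 dB. SNR = 6.02 × 17 + 1.76 = 102.34 + 1.76 = 104.10 dB.

104.1 dB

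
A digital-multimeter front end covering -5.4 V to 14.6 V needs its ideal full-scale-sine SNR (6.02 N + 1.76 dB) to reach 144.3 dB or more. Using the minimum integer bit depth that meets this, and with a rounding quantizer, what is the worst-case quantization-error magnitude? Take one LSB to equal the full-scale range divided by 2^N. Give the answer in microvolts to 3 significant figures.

The full-scale span is 14.6 − (-5.4) = 20 V.
N ≥ (144.3 − 1.76)/6.02 = 23.678 → N_min = 24.
LSB = 20 V ÷ 2^24 = 20/16777216 V = 1.1921 µV.
|e|_max = LSB/2 = 0.596 µV.

0.596 µV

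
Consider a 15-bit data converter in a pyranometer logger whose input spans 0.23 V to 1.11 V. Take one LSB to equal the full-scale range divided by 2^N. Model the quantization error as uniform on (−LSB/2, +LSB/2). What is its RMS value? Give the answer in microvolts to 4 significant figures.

7.753 µV

Span: 1.11 V − (0.23 V) = 0.88 V.
Step size = 0.88/32768 V = 26.8555 µV.
V_rms = LSB/√12 = 26.8555 µV / √12 = 7.753 µV.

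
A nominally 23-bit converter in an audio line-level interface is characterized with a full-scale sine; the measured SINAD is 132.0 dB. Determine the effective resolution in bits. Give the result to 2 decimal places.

21.63 bits

(132.0 − 1.76) / 6.02 = 130.24/6.02 = 21.6346 effective bits.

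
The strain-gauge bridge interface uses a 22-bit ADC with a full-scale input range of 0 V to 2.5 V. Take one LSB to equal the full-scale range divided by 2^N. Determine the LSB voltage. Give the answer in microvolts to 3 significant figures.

0.596 µV

Full-scale range = 2.5 V.
There are 2^22 = 4194304 steps.
LSB = 2.5 V ÷ 2^22 = 2.5/4194304 V = 0.596 µV.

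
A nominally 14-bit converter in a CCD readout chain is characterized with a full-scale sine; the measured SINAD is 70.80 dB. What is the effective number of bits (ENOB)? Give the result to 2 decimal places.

11.47 bits

ENOB = (SINAD − 1.76) / 6.02 = (70.80 − 1.76) / 6.02 = 69.04 / 6.02 = 11.4684.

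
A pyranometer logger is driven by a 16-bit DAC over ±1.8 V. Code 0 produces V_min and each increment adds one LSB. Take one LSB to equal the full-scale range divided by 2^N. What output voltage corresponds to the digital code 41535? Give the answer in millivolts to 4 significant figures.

481.6 mV

Span: 1.8 V − (-1.8 V) = 3.6 V. LSB = 3.6 V / 2^16.
V_out = V_min + code × LSB = -1.8 V + 41535 × 3.6 V / 65536
      = -1.8 V + 2.28159 V = 0.481586 V.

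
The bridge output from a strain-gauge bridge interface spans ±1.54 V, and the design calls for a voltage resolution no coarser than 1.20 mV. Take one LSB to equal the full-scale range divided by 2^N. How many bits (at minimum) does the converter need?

Span: 1.54 V − (-1.54 V) = 3.08 V.
Need 2^N ≥ 3.08 V / 1.20 mV = 2567 → N_min = 12.

12 bits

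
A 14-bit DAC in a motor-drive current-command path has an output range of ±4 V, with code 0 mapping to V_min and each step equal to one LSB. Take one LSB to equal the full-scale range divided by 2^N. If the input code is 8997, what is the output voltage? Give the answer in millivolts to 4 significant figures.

Range = 4 − (-4) = 8 V. LSB = 8 V / 2^14.
V_out = V_min + code × LSB = -4 V + 8997 × 8 V / 16384
      = -4 V + 4.39307 V = 0.393066 V.

393.1 mV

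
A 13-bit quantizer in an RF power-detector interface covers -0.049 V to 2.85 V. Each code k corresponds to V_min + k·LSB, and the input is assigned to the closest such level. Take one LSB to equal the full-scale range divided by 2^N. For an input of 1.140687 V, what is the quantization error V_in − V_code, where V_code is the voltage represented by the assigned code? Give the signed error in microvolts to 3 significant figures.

−63.7 µV

Span: 2.85 V − (-0.049 V) = 2.899 V. LSB = 2.899 V / 2^13 ≈ 353.9 µV.
Position in LSBs: (1.140687 − (-0.049)) × 8192/2.899 = 3361.8199; rounding gives k = 3362.
Reconstructed level: -0.049 + 3362 × 2.899/8192 V = 1.140750732 V.
V_in − V_code = 1.140687 − (1.140750732) = −63.7 µV.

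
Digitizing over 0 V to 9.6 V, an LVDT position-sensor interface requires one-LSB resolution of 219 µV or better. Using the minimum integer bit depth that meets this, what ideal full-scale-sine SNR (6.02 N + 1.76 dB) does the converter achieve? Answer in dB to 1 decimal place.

Full-scale range = 9.6 V.
Need 2^N ≥ 9.6 V / 219 µV = 43840 → N_min = 16.
Ideal SNR at N = 16: 6.02·16 + 1.76 = 98.1 dB.

98.1 dB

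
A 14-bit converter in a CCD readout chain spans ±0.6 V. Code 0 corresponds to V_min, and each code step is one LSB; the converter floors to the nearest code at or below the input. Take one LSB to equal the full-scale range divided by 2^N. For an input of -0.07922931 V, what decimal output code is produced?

7110

Full-scale range = 0.6 V − (-0.6 V) = 1.2 V. LSB = 1.2 V / 2^14 ≈ 73.24 µV.
(V_in − V_min) × 2^14/range = (-0.07922931 − (-0.6)) × 16384/1.2 = 7110.256.
Floor → code = 7110.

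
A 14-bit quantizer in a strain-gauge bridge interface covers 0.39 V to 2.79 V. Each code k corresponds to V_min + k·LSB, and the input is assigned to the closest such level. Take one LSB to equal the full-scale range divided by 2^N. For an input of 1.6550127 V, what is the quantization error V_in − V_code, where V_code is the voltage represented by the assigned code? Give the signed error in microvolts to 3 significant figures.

Range = 2.79 − (0.39) = 2.4 V. LSB = 2.4 V / 2^14 ≈ 146.5 µV.
Position in LSBs: (1.6550127 − (0.39)) × 16384/2.4 = 8635.8200; rounding gives k = 8636.
V_code = V_min + k × range/2^14 = 0.39 + 8636 × 2.4/16384 = 1.6550390625 V.
V_in − V_code = 1.6550127 − (1.6550390625) = −26.4 µV.

−26.4 µV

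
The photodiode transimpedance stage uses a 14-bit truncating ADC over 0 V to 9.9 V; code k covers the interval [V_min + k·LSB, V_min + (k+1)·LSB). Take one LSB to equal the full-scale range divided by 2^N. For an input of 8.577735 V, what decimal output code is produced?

Full-scale range = 9.9 V. LSB = 9.9 V / 2^14 ≈ 0.6042 mV.
code = ⌊(V_in − V_min)/LSB⌋ = ⌊(V_in − V_min) × 2^14 / range⌋
     = ⌊(8.577735 − (0)) × 16384 / 9.9⌋ = ⌊8.577735 × 16384/9.9⌋
     = ⌊14195.718⌋ = 14195.

14195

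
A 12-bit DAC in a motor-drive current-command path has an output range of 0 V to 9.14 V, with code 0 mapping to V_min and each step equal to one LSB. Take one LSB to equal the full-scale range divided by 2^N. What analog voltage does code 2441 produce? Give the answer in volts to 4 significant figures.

5.447 V

Range is 9.14 V. LSB = 9.14 V / 2^12.
V_out = 0 + 2441 × (9.14/4096) V
      = 0 V + 5.44696 V = 5.44696 V.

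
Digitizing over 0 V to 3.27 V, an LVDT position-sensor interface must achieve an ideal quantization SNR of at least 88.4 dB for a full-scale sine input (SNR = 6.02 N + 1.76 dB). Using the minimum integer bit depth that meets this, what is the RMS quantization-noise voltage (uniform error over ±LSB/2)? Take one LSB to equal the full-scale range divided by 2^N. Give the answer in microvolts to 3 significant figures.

Span = 3.27 V.
N ≥ (88.4 − 1.76)/6.02 = 14.392 → N_min = 15.
LSB = 3.27 V ÷ 2^15 = 3.27/32768 V = 99.792 µV.
RMS noise = LSB/√12 = 28.8 µV.

28.8 µV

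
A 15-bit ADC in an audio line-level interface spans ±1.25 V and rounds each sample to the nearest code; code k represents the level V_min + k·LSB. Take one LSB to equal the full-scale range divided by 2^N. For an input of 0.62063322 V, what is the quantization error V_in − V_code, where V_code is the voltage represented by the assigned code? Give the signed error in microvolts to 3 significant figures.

−18.0 µV

Range = 1.25 − (-1.25) = 2.5 V. LSB = 2.5 V / 2^15 ≈ 76.29 µV.
(V_in − V_min)/LSB = (0.62063322 − (-1.25)) × 32768/2.5 = 24518.7637 → nearest code k = 24519.
V_code = V_min + k × range/2^15 = -1.25 + 24519 × 2.5/32768 = 0.62065124512 V.
V_in − V_code = 0.62063322 − (0.62065124512) = −18.0 µV.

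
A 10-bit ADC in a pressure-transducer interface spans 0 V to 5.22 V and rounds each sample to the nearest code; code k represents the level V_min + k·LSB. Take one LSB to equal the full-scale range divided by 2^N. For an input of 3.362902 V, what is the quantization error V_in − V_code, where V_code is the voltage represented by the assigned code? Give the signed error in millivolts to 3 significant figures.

−1.55 mV

Span = 5.22 V. LSB = 5.22 V / 2^10 ≈ 5.098 mV.
Position in LSBs: (3.362902 − (0)) × 1024/5.22 = 659.6957; rounding gives k = 660.
V_code = 0 + (660/1024) × 5.22 = 3.364453125 V.
Error = V_in − V_code = 3.362902 − (3.364453125) = −1.55 mV.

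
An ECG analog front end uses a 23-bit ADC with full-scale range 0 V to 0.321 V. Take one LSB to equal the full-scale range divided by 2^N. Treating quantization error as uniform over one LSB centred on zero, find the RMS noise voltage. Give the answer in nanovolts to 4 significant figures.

Range is 0.321 V.
LSB = 0.321 V ÷ 2^23 = 0.321/8388608 V = 38.2662 nV.
σ_q = LSB/√12 = 38.2662 nV/3.4641 = 11.05 nV.

11.05 nV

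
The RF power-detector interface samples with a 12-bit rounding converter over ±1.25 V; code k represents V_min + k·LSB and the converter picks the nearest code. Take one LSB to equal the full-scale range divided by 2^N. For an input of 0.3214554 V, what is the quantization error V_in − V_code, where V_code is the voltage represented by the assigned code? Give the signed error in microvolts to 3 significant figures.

Span: 1.25 V − (-1.25 V) = 2.5 V. LSB = 2.5 V / 2^12 ≈ 0.6104 mV.
Position in LSBs: (0.3214554 − (-1.25)) × 4096/2.5 = 2574.6725; rounding gives k = 2575.
V_code = -1.25 + (2575/4096) × 2.5 = 0.3216552734 V.
V_in − V_code = 0.3214554 − (0.3216552734) = −200 µV.

−200 µV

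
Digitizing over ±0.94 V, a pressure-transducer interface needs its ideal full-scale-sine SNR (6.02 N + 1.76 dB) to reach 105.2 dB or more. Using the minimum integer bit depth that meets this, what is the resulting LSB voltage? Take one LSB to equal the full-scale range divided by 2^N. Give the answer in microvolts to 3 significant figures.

7.17 µV

Full-scale range = 0.94 V − (-0.94 V) = 1.88 V.
Solving 6.02 N ≥ 105.2 − 1.76: N ≥ 17.183. Round up → N = 18.
One LSB is 1.88 V / 262144 = 7.17 µV.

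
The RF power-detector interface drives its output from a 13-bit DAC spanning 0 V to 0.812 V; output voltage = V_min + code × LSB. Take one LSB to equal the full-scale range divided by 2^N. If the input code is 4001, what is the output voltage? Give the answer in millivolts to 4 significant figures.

Range is 0.812 V. LSB = 0.812 V / 2^13.
Output = V_min + (4001/8192) × range = 0 + 0.488403 × 0.812 V
      = 0 + 0.396583 = 0.396583 V.

396.6 mV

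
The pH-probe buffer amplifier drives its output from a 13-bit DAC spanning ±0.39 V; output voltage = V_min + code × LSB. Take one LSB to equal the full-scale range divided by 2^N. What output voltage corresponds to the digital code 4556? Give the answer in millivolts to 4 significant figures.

43.80 mV

Span: 0.39 V − (-0.39 V) = 0.78 V. LSB = 0.78 V / 2^13.
V_out = V_min + code × LSB = -0.39 V + 4556 × 0.78 V / 8192
      = -0.39 + 0.433799 = 0.0437988 V.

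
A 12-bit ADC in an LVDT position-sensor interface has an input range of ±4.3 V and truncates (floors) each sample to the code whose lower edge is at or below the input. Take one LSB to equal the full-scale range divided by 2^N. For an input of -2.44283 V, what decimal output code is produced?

Full-scale range = 4.3 V − (-4.3 V) = 8.6 V. LSB = 8.6 V / 2^12 ≈ 2.100 mV.
code = ⌊(V_in − V_min)/LSB⌋ = ⌊(V_in − V_min) × 2^12 / range⌋
     = ⌊(-2.44283 − (-4.3)) × 4096 / 8.6⌋ = ⌊1.85717 × 4096/8.6⌋
     = ⌊884.531⌋ = 884.

884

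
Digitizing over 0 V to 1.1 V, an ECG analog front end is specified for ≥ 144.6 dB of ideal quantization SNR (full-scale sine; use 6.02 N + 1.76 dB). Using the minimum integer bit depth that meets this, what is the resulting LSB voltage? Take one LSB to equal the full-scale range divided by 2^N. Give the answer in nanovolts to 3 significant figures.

65.6 nV

Span = 1.1 V.
Solving 6.02 N ≥ 144.6 − 1.76: N ≥ 23.728. Round up → N = 24.
LSB = 1.1 V / 2^24 = 65.6 nV.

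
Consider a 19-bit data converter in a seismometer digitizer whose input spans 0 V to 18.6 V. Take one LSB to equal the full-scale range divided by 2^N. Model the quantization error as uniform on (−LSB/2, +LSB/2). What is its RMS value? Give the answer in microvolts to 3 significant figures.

10.2 µV

Range is 18.6 V.
Step size = 18.6/524288 V = 35.477 µV.
V_rms = LSB/√12 = 35.477 µV / √12 = 10.2 µV.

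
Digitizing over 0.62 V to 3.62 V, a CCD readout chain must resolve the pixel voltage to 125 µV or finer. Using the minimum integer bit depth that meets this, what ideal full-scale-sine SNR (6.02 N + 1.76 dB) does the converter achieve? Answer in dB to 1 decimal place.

92.1 dB

Span: 3.62 V − (0.62 V) = 3 V.
Levels needed ≥ 3/125 µV = 24000. 2^15 = 32768 suffices, so N_min = 15.
SNR = 6.02 × 15 + 1.76 = 92.06 dB.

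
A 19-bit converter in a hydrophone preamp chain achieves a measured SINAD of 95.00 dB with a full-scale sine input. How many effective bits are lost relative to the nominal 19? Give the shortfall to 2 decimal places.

ENOB = (SINAD − 1.76)/6.02 = (95.00 − 1.76)/6.02 = 15.4884 bits.
Shortfall = 19 − 15.4884 = 3.5116 bits.

3.51 bits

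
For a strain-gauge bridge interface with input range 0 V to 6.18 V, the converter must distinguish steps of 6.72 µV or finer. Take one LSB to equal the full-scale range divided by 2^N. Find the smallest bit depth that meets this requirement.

V_FS = 6.18 V.
Levels needed ≥ 6.18/6.72 µV = 919600. 2^20 = 1048576 suffices, so N_min = 20.

20 bits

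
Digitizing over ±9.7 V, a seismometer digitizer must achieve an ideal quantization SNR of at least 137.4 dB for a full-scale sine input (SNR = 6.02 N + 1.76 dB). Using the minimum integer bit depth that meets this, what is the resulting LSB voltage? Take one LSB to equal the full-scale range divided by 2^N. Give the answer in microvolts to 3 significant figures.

The full-scale span is 9.7 − (-9.7) = 19.4 V.
6.02 N + 1.76 ≥ 137.4 gives N ≥ 22.532, so the minimum integer is 23.
LSB = 19.4 V / 2^23 = 2.31 µV.

2.31 µV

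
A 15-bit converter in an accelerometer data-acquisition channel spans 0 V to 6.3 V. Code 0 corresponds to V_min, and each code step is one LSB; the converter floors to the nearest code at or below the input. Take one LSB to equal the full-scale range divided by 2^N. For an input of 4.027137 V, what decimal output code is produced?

V_FS = 6.3 V. LSB = 6.3 V / 2^15 ≈ 192.3 µV.
(V_in − V_min) × 2^15/range = (4.027137 − (0)) × 32768/6.3 = 20946.226.
Floor → code = 20946.

20946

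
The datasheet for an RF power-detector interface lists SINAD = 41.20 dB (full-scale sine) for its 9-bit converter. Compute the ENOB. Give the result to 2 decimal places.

6.55 bits

Inverting SNR = 6.02 N + 1.76: N_eff = (41.20 − 1.76)/6.02 = 6.5515.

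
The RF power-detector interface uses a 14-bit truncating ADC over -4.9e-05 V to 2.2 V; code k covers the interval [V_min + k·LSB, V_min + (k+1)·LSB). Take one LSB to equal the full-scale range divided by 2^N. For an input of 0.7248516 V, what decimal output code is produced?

5398

The full-scale span is 2.2 − (-4.9e-05) = 2.20005 V. LSB = 2.20005 V / 2^14 ≈ 134.3 µV.
code = ⌊(V_in − V_min)/LSB⌋ = ⌊(V_in − V_min) × 2^14 / range⌋
     = ⌊(0.7248516 − (-4.9e-05)) × 16384 / 2.20005⌋ = ⌊0.7249006 × 16384/2.20005⌋
     = ⌊5398.412⌋ = 5398.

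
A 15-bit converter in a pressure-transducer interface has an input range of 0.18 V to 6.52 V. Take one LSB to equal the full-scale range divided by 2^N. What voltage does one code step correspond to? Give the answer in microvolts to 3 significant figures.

193 µV

Range = 6.52 − (0.18) = 6.34 V.
2^15 = 32768 levels.
LSB = 6.34 V / 2^15 = 193 µV.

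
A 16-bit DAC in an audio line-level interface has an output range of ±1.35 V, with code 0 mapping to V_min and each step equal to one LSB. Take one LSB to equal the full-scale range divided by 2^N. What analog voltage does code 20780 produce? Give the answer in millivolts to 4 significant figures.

Full-scale range = 1.35 V − (-1.35 V) = 2.7 V. LSB = 2.7 V / 2^16.
Output = V_min + (20780/65536) × range = -1.35 + 0.317078 × 2.7 V
      = -1.35 + 0.856110 = -0.493890 V.

-493.9 mV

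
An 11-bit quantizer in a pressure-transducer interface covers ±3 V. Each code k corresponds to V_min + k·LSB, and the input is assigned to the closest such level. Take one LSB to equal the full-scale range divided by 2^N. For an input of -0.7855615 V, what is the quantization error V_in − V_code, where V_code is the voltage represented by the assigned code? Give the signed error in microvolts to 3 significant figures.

Span: 3 V − (-3 V) = 6 V. LSB = 6 V / 2^11 ≈ 2.930 mV.
Position in LSBs: (-0.7855615 − (-3)) × 2048/6 = 755.8617; rounding gives k = 756.
V_code = -3 + (756/2048) × 6 = -0.7851562500 V.
Error = V_in − V_code = -0.7855615 − (-0.7851562500) = −405 µV.

−405 µV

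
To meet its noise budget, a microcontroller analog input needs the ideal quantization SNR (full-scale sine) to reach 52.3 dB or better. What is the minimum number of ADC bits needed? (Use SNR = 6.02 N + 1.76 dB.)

9 bits

6.02 N + 1.76 ≥ 52.3 gives N ≥ 8.395, so the minimum integer is 9.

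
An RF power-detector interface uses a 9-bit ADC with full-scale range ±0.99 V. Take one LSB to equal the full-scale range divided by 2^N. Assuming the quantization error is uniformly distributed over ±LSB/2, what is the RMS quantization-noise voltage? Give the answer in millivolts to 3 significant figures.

Full-scale range = 0.99 V − (-0.99 V) = 1.98 V.
One LSB is 1.98 V / 512 = 3.8672 mV.
σ_q = LSB/√12 = 3.8672 mV/3.4641 = 1.12 mV.

1.12 mV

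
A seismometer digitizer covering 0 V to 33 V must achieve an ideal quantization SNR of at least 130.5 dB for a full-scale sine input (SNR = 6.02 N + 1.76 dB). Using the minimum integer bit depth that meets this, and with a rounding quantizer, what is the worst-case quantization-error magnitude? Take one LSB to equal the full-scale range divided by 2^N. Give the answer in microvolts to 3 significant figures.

3.93 µV

Full-scale range = 33 V.
Required N = ⌈(130.5 − 1.76)/6.02⌉ = ⌈21.385⌉ = 22.
One LSB is 33 V / 4194304 = 7.8678 µV.
Max error for round-to-nearest is LSB/2 = 3.93 µV.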